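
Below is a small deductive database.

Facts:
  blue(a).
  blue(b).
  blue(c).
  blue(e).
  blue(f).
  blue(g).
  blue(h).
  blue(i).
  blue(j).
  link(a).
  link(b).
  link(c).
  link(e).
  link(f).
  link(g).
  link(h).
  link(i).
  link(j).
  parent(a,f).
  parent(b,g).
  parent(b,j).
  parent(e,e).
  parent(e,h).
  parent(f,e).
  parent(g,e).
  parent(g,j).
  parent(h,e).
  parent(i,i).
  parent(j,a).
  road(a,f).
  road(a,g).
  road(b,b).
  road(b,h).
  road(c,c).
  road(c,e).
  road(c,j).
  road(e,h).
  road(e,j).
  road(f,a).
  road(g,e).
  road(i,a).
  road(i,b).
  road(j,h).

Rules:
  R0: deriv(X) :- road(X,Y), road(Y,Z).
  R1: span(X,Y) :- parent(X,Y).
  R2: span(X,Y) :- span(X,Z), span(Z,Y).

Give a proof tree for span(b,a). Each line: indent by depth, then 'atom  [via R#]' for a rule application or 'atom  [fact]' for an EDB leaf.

round 1: derive span(a,f) via R1 from parent(a,f)
round 1: derive span(b,g) via R1 from parent(b,g)
round 1: derive span(b,j) via R1 from parent(b,j)
round 1: derive span(e,e) via R1 from parent(e,e)
round 1: derive span(e,h) via R1 from parent(e,h)
round 1: derive span(f,e) via R1 from parent(f,e)
round 1: derive span(g,e) via R1 from parent(g,e)
round 1: derive span(g,j) via R1 from parent(g,j)
round 1: derive span(h,e) via R1 from parent(h,e)
round 1: derive span(i,i) via R1 from parent(i,i)
round 1: derive span(j,a) via R1 from parent(j,a)
round 2: derive span(a,e) via R2 from span(a,f), span(f,e)
round 2: derive span(b,a) via R2 from span(b,j), span(j,a)
round 2: derive span(b,e) via R2 from span(b,g), span(g,e)
round 2: derive span(f,h) via R2 from span(f,e), span(e,h)
round 2: derive span(g,a) via R2 from span(g,j), span(j,a)
round 2: derive span(g,h) via R2 from span(g,e), span(e,h)
round 2: derive span(h,h) via R2 from span(h,e), span(e,h)
round 2: derive span(j,f) via R2 from span(j,a), span(a,f)
round 3: derive span(a,h) via R2 from span(a,e), span(e,h)
round 3: derive span(b,f) via R2 from span(b,a), span(a,f)
round 3: derive span(b,h) via R2 from span(b,e), span(e,h)
round 3: derive span(g,f) via R2 from span(g,a), span(a,f)
round 3: derive span(j,e) via R2 from span(j,a), span(a,e)
round 3: derive span(j,h) via R2 from span(j,f), span(f,h)

span(b,a)  [via R2]
  span(b,j)  [via R1]
    parent(b,j)  [fact]
  span(j,a)  [via R1]
    parent(j,a)  [fact]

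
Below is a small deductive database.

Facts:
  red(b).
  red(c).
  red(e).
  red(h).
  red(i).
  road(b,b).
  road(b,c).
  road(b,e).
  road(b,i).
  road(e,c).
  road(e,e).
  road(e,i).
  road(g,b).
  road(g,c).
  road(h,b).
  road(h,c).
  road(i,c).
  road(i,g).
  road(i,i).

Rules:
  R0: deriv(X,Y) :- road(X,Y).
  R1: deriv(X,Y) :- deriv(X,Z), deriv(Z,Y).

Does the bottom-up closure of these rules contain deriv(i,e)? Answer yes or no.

round 1: derive deriv(b,b) via R0 from road(b,b)
round 1: derive deriv(b,c) via R0 from road(b,c)
round 1: derive deriv(b,e) via R0 from road(b,e)
round 1: derive deriv(b,i) via R0 from road(b,i)
round 1: derive deriv(e,c) via R0 from road(e,c)
round 1: derive deriv(e,e) via R0 from road(e,e)
round 1: derive deriv(e,i) via R0 from road(e,i)
round 1: derive deriv(g,b) via R0 from road(g,b)
round 1: derive deriv(g,c) via R0 from road(g,c)
round 1: derive deriv(h,b) via R0 from road(h,b)
round 1: derive deriv(h,c) via R0 from road(h,c)
round 1: derive deriv(i,c) via R0 from road(i,c)
round 1: derive deriv(i,g) via R0 from road(i,g)
round 1: derive deriv(i,i) via R0 from road(i,i)
round 2: derive deriv(b,g) via R1 from deriv(b,i), deriv(i,g)
round 2: derive deriv(e,g) via R1 from deriv(e,i), deriv(i,g)
round 2: derive deriv(g,e) via R1 from deriv(g,b), deriv(b,e)
round 2: derive deriv(g,i) via R1 from deriv(g,b), deriv(b,i)
round 2: derive deriv(h,e) via R1 from deriv(h,b), deriv(b,e)
round 2: derive deriv(h,i) via R1 from deriv(h,b), deriv(b,i)
round 2: derive deriv(i,b) via R1 from deriv(i,g), deriv(g,b)
round 3: derive deriv(e,b) via R1 from deriv(e,g), deriv(g,b)
round 3: derive deriv(g,g) via R1 from deriv(g,b), deriv(b,g)
round 3: derive deriv(h,g) via R1 from deriv(h,b), deriv(b,g)
round 3: derive deriv(i,e) via R1 from deriv(i,b), deriv(b,e)

yes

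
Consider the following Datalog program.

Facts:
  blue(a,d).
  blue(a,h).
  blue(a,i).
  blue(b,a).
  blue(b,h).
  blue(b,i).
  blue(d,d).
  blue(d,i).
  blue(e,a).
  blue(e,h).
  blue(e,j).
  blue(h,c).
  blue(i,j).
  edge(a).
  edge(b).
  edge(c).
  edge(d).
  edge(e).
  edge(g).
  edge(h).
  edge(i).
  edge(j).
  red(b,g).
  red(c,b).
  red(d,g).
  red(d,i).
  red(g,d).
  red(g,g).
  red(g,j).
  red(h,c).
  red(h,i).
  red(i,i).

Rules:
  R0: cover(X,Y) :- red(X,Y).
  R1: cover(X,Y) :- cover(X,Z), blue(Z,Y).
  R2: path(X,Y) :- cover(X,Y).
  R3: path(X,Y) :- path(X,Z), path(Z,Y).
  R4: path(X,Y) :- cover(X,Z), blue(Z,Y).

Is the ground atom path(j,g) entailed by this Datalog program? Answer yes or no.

round 1: derive cover(b,g) via R0 from red(b,g)
round 1: derive cover(c,b) via R0 from red(c,b)
round 1: derive cover(d,g) via R0 from red(d,g)
round 1: derive cover(d,i) via R0 from red(d,i)
round 1: derive cover(g,d) via R0 from red(g,d)
round 1: derive cover(g,g) via R0 from red(g,g)
round 1: derive cover(g,j) via R0 from red(g,j)
round 1: derive cover(h,c) via R0 from red(h,c)
round 1: derive cover(h,i) via R0 from red(h,i)
round 1: derive cover(i,i) via R0 from red(i,i)
round 2: derive cover(c,a) via R1 from cover(c,b), blue(b,a)
round 2: derive cover(c,h) via R1 from cover(c,b), blue(b,h)
round 2: derive cover(c,i) via R1 from cover(c,b), blue(b,i)
round 2: derive cover(d,j) via R1 from cover(d,i), blue(i,j)
round 2: derive cover(g,i) via R1 from cover(g,d), blue(d,i)
round 2: derive cover(h,j) via R1 from cover(h,i), blue(i,j)
round 2: derive cover(i,j) via R1 from cover(i,i), blue(i,j)
round 2: derive path(b,g) via R2 from cover(b,g)
round 2: derive path(c,b) via R2 from cover(c,b)
round 2: derive path(d,g) via R2 from cover(d,g)
round 2: derive path(d,i) via R2 from cover(d,i)
round 2: derive path(g,d) via R2 from cover(g,d)
round 2: derive path(g,g) via R2 from cover(g,g)
round 2: derive path(g,j) via R2 from cover(g,j)
round 2: derive path(h,c) via R2 from cover(h,c)
round 2: derive path(h,i) via R2 from cover(h,i)
round 2: derive path(i,i) via R2 from cover(i,i)
round 2: derive path(c,a) via R4 from cover(c,b), blue(b,a)
round 2: derive path(c,h) via R4 from cover(c,b), blue(b,h)
round 2: derive path(c,i) via R4 from cover(c,b), blue(b,i)
round 2: derive path(d,j) via R4 from cover(d,i), blue(i,j)
round 2: derive path(g,i) via R4 from cover(g,d), blue(d,i)
round 2: derive path(h,j) via R4 from cover(h,i), blue(i,j)
round 2: derive path(i,j) via R4 from cover(i,i), blue(i,j)
round 3: derive cover(c,c) via R1 from cover(c,h), blue(h,c)
round 3: derive cover(c,d) via R1 from cover(c,a), blue(a,d)
round 3: derive cover(c,j) via R1 from cover(c,i), blue(i,j)
round 3: derive path(b,d) via R3 from path(b,g), path(g,d)
round 3: derive path(b,i) via R3 from path(b,g), path(g,i)
round 3: derive path(b,j) via R3 from path(b,g), path(g,j)
round 3: derive path(c,c) via R3 from path(c,h), path(h,c)
round 3: derive path(c,g) via R3 from path(c,b), path(b,g)
round 3: derive path(c,j) via R3 from path(c,h), path(h,j)
round 3: derive path(d,d) via R3 from path(d,g), path(g,d)
round 3: derive path(h,a) via R3 from path(h,c), path(c,a)
round 3: derive path(h,b) via R3 from path(h,c), path(c,b)
round 3: derive path(h,h) via R3 from path(h,c), path(c,h)
round 3: derive path(c,d) via R4 from cover(c,a), blue(a,d)
round 4: derive path(h,d) via R3 from path(h,b), path(b,d)
round 4: derive path(h,g) via R3 from path(h,b), path(b,g)

no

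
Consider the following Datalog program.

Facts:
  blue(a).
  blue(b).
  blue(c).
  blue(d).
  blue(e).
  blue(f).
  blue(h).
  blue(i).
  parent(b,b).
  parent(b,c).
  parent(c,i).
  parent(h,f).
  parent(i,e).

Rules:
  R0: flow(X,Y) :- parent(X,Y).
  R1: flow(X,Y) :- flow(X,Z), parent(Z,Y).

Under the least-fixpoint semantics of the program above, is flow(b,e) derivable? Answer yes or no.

yes

round 1: derive flow(b,b) via R0 from parent(b,b)
round 1: derive flow(b,c) via R0 from parent(b,c)
round 1: derive flow(c,i) via R0 from parent(c,i)
round 1: derive flow(h,f) via R0 from parent(h,f)
round 1: derive flow(i,e) via R0 from parent(i,e)
round 2: derive flow(b,i) via R1 from flow(b,c), parent(c,i)
round 2: derive flow(c,e) via R1 from flow(c,i), parent(i,e)
round 3: derive flow(b,e) via R1 from flow(b,i), parent(i,e)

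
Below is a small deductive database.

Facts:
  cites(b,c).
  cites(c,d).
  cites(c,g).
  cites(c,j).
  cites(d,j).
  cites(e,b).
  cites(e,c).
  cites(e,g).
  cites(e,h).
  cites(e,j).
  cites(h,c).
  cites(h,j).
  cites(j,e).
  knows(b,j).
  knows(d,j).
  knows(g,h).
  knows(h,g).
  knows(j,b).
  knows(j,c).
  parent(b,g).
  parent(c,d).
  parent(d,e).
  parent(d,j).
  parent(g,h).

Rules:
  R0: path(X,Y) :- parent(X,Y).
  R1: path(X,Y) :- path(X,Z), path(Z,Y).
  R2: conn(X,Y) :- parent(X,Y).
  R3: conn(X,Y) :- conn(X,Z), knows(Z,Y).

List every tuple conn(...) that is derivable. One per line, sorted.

round 1: derive conn(b,g) via R2 from parent(b,g)
round 1: derive conn(c,d) via R2 from parent(c,d)
round 1: derive conn(d,e) via R2 from parent(d,e)
round 1: derive conn(d,j) via R2 from parent(d,j)
round 1: derive conn(g,h) via R2 from parent(g,h)
round 2: derive conn(b,h) via R3 from conn(b,g), knows(g,h)
round 2: derive conn(c,j) via R3 from conn(c,d), knows(d,j)
round 2: derive conn(d,b) via R3 from conn(d,j), knows(j,b)
round 2: derive conn(d,c) via R3 from conn(d,j), knows(j,c)
round 2: derive conn(g,g) via R3 from conn(g,h), knows(h,g)
round 3: derive conn(c,b) via R3 from conn(c,j), knows(j,b)
round 3: derive conn(c,c) via R3 from conn(c,j), knows(j,c)

conn(b,g)
conn(b,h)
conn(c,b)
conn(c,c)
conn(c,d)
conn(c,j)
conn(d,b)
conn(d,c)
conn(d,e)
conn(d,j)
conn(g,g)
conn(g,h)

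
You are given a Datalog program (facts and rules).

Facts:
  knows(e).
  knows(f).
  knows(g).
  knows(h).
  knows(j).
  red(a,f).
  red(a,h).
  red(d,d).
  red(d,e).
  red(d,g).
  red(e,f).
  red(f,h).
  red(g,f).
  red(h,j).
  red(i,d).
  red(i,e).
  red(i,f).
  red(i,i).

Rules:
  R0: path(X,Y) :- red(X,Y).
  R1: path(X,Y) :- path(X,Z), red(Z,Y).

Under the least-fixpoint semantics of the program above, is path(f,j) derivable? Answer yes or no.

round 1: derive path(a,f) via R0 from red(a,f)
round 1: derive path(a,h) via R0 from red(a,h)
round 1: derive path(d,d) via R0 from red(d,d)
round 1: derive path(d,e) via R0 from red(d,e)
round 1: derive path(d,g) via R0 from red(d,g)
round 1: derive path(e,f) via R0 from red(e,f)
round 1: derive path(f,h) via R0 from red(f,h)
round 1: derive path(g,f) via R0 from red(g,f)
round 1: derive path(h,j) via R0 from red(h,j)
round 1: derive path(i,d) via R0 from red(i,d)
round 1: derive path(i,e) via R0 from red(i,e)
round 1: derive path(i,f) via R0 from red(i,f)
round 1: derive path(i,i) via R0 from red(i,i)
round 2: derive path(a,j) via R1 from path(a,h), red(h,j)
round 2: derive path(d,f) via R1 from path(d,e), red(e,f)
round 2: derive path(e,h) via R1 from path(e,f), red(f,h)
round 2: derive path(f,j) via R1 from path(f,h), red(h,j)
round 2: derive path(g,h) via R1 from path(g,f), red(f,h)
round 2: derive path(i,g) via R1 from path(i,d), red(d,g)
round 2: derive path(i,h) via R1 from path(i,f), red(f,h)
round 3: derive path(d,h) via R1 from path(d,f), red(f,h)
round 3: derive path(e,j) via R1 from path(e,h), red(h,j)
round 3: derive path(g,j) via R1 from path(g,h), red(h,j)
round 3: derive path(i,j) via R1 from path(i,h), red(h,j)
round 4: derive path(d,j) via R1 from path(d,h), red(h,j)

yes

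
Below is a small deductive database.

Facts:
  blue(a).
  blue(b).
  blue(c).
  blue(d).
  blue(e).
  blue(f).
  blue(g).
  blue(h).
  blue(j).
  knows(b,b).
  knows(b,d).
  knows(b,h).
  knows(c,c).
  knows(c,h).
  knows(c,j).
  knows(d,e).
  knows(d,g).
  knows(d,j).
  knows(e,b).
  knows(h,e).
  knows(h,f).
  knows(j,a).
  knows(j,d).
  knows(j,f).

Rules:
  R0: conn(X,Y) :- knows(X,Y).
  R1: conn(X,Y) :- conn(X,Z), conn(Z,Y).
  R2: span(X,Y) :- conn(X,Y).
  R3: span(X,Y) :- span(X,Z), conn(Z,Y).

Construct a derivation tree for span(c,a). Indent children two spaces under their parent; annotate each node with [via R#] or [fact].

span(c,a)  [via R2]
  conn(c,a)  [via R1]
    conn(c,j)  [via R0]
      knows(c,j)  [fact]
    conn(j,a)  [via R0]
      knows(j,a)  [fact]

round 1: derive conn(b,b) via R0 from knows(b,b)
round 1: derive conn(b,d) via R0 from knows(b,d)
round 1: derive conn(b,h) via R0 from knows(b,h)
round 1: derive conn(c,c) via R0 from knows(c,c)
round 1: derive conn(c,h) via R0 from knows(c,h)
round 1: derive conn(c,j) via R0 from knows(c,j)
round 1: derive conn(d,e) via R0 from knows(d,e)
round 1: derive conn(d,g) via R0 from knows(d,g)
round 1: derive conn(d,j) via R0 from knows(d,j)
round 1: derive conn(e,b) via R0 from knows(e,b)
round 1: derive conn(h,e) via R0 from knows(h,e)
round 1: derive conn(h,f) via R0 from knows(h,f)
round 1: derive conn(j,a) via R0 from knows(j,a)
round 1: derive conn(j,d) via R0 from knows(j,d)
round 1: derive conn(j,f) via R0 from knows(j,f)
round 2: derive conn(b,e) via R1 from conn(b,d), conn(d,e)
round 2: derive conn(b,f) via R1 from conn(b,h), conn(h,f)
round 2: derive conn(b,g) via R1 from conn(b,d), conn(d,g)
round 2: derive conn(b,j) via R1 from conn(b,d), conn(d,j)
round 2: derive conn(c,a) via R1 from conn(c,j), conn(j,a)
round 2: derive conn(c,d) via R1 from conn(c,j), conn(j,d)
round 2: derive conn(c,e) via R1 from conn(c,h), conn(h,e)
round 2: derive conn(c,f) via R1 from conn(c,h), conn(h,f)
round 2: derive conn(d,a) via R1 from conn(d,j), conn(j,a)
round 2: derive conn(d,b) via R1 from conn(d,e), conn(e,b)
round 2: derive conn(d,d) via R1 from conn(d,j), conn(j,d)
round 2: derive conn(d,f) via R1 from conn(d,j), conn(j,f)
round 2: derive conn(e,d) via R1 from conn(e,b), conn(b,d)
round 2: derive conn(e,h) via R1 from conn(e,b), conn(b,h)
round 2: derive conn(h,b) via R1 from conn(h,e), conn(e,b)
round 2: derive conn(j,e) via R1 from conn(j,d), conn(d,e)
round 2: derive conn(j,g) via R1 from conn(j,d), conn(d,g)
round 2: derive conn(j,j) via R1 from conn(j,d), conn(d,j)
round 2: derive span(b,b) via R2 from conn(b,b)
round 2: derive span(b,d) via R2 from conn(b,d)
round 2: derive span(b,h) via R2 from conn(b,h)
round 2: derive span(c,c) via R2 from conn(c,c)
round 2: derive span(c,h) via R2 from conn(c,h)
round 2: derive span(c,j) via R2 from conn(c,j)
round 2: derive span(d,e) via R2 from conn(d,e)
round 2: derive span(d,g) via R2 from conn(d,g)
round 2: derive span(d,j) via R2 from conn(d,j)
round 2: derive span(e,b) via R2 from conn(e,b)
round 2: derive span(h,e) via R2 from conn(h,e)
round 2: derive span(h,f) via R2 from conn(h,f)
round 2: derive span(j,a) via R2 from conn(j,a)
round 2: derive span(j,d) via R2 from conn(j,d)
round 2: derive span(j,f) via R2 from conn(j,f)
round 3: derive conn(b,a) via R1 from conn(b,d), conn(d,a)
round 3: derive conn(c,b) via R1 from conn(c,d), conn(d,b)
round 3: derive conn(c,g) via R1 from conn(c,d), conn(d,g)
round 3: derive conn(d,h) via R1 from conn(d,b), conn(b,h)
round 3: derive conn(e,a) via R1 from conn(e,d), conn(d,a)
round 3: derive conn(e,e) via R1 from conn(e,b), conn(b,e)
round 3: derive conn(e,f) via R1 from conn(e,b), conn(b,f)
round 3: derive conn(e,g) via R1 from conn(e,b), conn(b,g)
round 3: derive conn(e,j) via R1 from conn(e,b), conn(b,j)
round 3: derive conn(h,d) via R1 from conn(h,b), conn(b,d)
round 3: derive conn(h,g) via R1 from conn(h,b), conn(b,g)
round 3: derive conn(h,h) via R1 from conn(h,b), conn(b,h)
round 3: derive conn(h,j) via R1 from conn(h,b), conn(b,j)
round 3: derive conn(j,b) via R1 from conn(j,d), conn(d,b)
round 3: derive conn(j,h) via R1 from conn(j,e), conn(e,h)
round 3: derive span(b,e) via R2 from conn(b,e)
round 3: derive span(b,f) via R2 from conn(b,f)
round 3: derive span(b,g) via R2 from conn(b,g)
round 3: derive span(b,j) via R2 from conn(b,j)
round 3: derive span(c,a) via R2 from conn(c,a)
round 3: derive span(c,d) via R2 from conn(c,d)
round 3: derive span(c,e) via R2 from conn(c,e)
round 3: derive span(c,f) via R2 from conn(c,f)
round 3: derive span(d,a) via R2 from conn(d,a)
round 3: derive span(d,b) via R2 from conn(d,b)
round 3: derive span(d,d) via R2 from conn(d,d)
round 3: derive span(d,f) via R2 from conn(d,f)
round 3: derive span(e,d) via R2 from conn(e,d)
round 3: derive span(e,h) via R2 from conn(e,h)
round 3: derive span(h,b) via R2 from conn(h,b)
round 3: derive span(j,e) via R2 from conn(j,e)
round 3: derive span(j,g) via R2 from conn(j,g)
round 3: derive span(j,j) via R2 from conn(j,j)
round 3: derive span(b,a) via R3 from span(b,d), conn(d,a)
round 3: derive span(c,b) via R3 from span(c,h), conn(h,b)
round 3: derive span(c,g) via R3 from span(c,j), conn(j,g)
round 3: derive span(d,h) via R3 from span(d,e), conn(e,h)
round 3: derive span(e,e) via R3 from span(e,b), conn(b,e)
round 3: derive span(e,f) via R3 from span(e,b), conn(b,f)
round 3: derive span(e,g) via R3 from span(e,b), conn(b,g)
round 3: derive span(e,j) via R3 from span(e,b), conn(b,j)
round 3: derive span(h,d) via R3 from span(h,e), conn(e,d)
round 3: derive span(h,h) via R3 from span(h,e), conn(e,h)
round 3: derive span(j,b) via R3 from span(j,d), conn(d,b)
round 4: derive conn(h,a) via R1 from conn(h,b), conn(b,a)
round 4: derive span(e,a) via R2 from conn(e,a)
round 4: derive span(h,g) via R2 from conn(h,g)
round 4: derive span(h,j) via R2 from conn(h,j)
round 4: derive span(j,h) via R2 from conn(j,h)
round 4: derive span(h,a) via R3 from span(h,b), conn(b,a)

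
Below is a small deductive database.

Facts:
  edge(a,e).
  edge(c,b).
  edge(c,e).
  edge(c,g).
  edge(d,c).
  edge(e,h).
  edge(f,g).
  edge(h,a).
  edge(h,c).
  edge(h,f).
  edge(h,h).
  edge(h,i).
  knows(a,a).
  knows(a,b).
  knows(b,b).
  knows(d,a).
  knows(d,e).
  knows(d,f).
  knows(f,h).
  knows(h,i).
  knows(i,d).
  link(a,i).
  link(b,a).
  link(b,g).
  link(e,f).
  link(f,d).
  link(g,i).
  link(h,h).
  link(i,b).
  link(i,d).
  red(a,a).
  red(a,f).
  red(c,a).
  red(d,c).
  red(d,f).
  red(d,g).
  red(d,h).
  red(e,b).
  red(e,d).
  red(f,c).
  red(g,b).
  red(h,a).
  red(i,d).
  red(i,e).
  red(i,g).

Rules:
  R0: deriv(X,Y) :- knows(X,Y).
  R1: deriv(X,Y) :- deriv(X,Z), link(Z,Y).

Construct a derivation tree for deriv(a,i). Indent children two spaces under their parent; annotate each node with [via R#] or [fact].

deriv(a,i)  [via R1]
  deriv(a,a)  [via R0]
    knows(a,a)  [fact]
  link(a,i)  [fact]

round 1: derive deriv(a,a) via R0 from knows(a,a)
round 1: derive deriv(a,b) via R0 from knows(a,b)
round 1: derive deriv(b,b) via R0 from knows(b,b)
round 1: derive deriv(d,a) via R0 from knows(d,a)
round 1: derive deriv(d,e) via R0 from knows(d,e)
round 1: derive deriv(d,f) via R0 from knows(d,f)
round 1: derive deriv(f,h) via R0 from knows(f,h)
round 1: derive deriv(h,i) via R0 from knows(h,i)
round 1: derive deriv(i,d) via R0 from knows(i,d)
round 2: derive deriv(a,g) via R1 from deriv(a,b), link(b,g)
round 2: derive deriv(a,i) via R1 from deriv(a,a), link(a,i)
round 2: derive deriv(b,a) via R1 from deriv(b,b), link(b,a)
round 2: derive deriv(b,g) via R1 from deriv(b,b), link(b,g)
round 2: derive deriv(d,d) via R1 from deriv(d,f), link(f,d)
round 2: derive deriv(d,i) via R1 from deriv(d,a), link(a,i)
round 2: derive deriv(h,b) via R1 from deriv(h,i), link(i,b)
round 2: derive deriv(h,d) via R1 from deriv(h,i), link(i,d)
round 3: derive deriv(a,d) via R1 from deriv(a,i), link(i,d)
round 3: derive deriv(b,i) via R1 from deriv(b,a), link(a,i)
round 3: derive deriv(d,b) via R1 from deriv(d,i), link(i,b)
round 3: derive deriv(h,a) via R1 from deriv(h,b), link(b,a)
round 3: derive deriv(h,g) via R1 from deriv(h,b), link(b,g)
round 4: derive deriv(b,d) via R1 from deriv(b,i), link(i,d)
round 4: derive deriv(d,g) via R1 from deriv(d,b), link(b,g)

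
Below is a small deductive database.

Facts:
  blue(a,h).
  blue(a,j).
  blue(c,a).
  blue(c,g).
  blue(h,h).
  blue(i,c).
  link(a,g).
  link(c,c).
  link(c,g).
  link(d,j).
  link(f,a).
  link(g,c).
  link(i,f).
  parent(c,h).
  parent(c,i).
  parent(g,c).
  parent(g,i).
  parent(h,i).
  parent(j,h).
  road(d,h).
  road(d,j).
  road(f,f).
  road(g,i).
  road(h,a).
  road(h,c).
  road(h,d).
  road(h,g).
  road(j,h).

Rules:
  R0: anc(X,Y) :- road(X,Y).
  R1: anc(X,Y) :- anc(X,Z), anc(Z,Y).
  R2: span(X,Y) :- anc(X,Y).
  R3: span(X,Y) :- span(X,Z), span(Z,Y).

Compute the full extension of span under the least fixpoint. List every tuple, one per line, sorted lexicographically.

round 1: derive anc(d,h) via R0 from road(d,h)
round 1: derive anc(d,j) via R0 from road(d,j)
round 1: derive anc(f,f) via R0 from road(f,f)
round 1: derive anc(g,i) via R0 from road(g,i)
round 1: derive anc(h,a) via R0 from road(h,a)
round 1: derive anc(h,c) via R0 from road(h,c)
round 1: derive anc(h,d) via R0 from road(h,d)
round 1: derive anc(h,g) via R0 from road(h,g)
round 1: derive anc(j,h) via R0 from road(j,h)
round 2: derive anc(d,a) via R1 from anc(d,h), anc(h,a)
round 2: derive anc(d,c) via R1 from anc(d,h), anc(h,c)
round 2: derive anc(d,d) via R1 from anc(d,h), anc(h,d)
round 2: derive anc(d,g) via R1 from anc(d,h), anc(h,g)
round 2: derive anc(h,h) via R1 from anc(h,d), anc(d,h)
round 2: derive anc(h,i) via R1 from anc(h,g), anc(g,i)
round 2: derive anc(h,j) via R1 from anc(h,d), anc(d,j)
round 2: derive anc(j,a) via R1 from anc(j,h), anc(h,a)
round 2: derive anc(j,c) via R1 from anc(j,h), anc(h,c)
round 2: derive anc(j,d) via R1 from anc(j,h), anc(h,d)
round 2: derive anc(j,g) via R1 from anc(j,h), anc(h,g)
round 2: derive span(d,h) via R2 from anc(d,h)
round 2: derive span(d,j) via R2 from anc(d,j)
round 2: derive span(f,f) via R2 from anc(f,f)
round 2: derive span(g,i) via R2 from anc(g,i)
round 2: derive span(h,a) via R2 from anc(h,a)
round 2: derive span(h,c) via R2 from anc(h,c)
round 2: derive span(h,d) via R2 from anc(h,d)
round 2: derive span(h,g) via R2 from anc(h,g)
round 2: derive span(j,h) via R2 from anc(j,h)
round 3: derive anc(d,i) via R1 from anc(d,g), anc(g,i)
round 3: derive anc(j,i) via R1 from anc(j,g), anc(g,i)
round 3: derive anc(j,j) via R1 from anc(j,d), anc(d,j)
round 3: derive span(d,a) via R2 from anc(d,a)
round 3: derive span(d,c) via R2 from anc(d,c)
round 3: derive span(d,d) via R2 from anc(d,d)
round 3: derive span(d,g) via R2 from anc(d,g)
round 3: derive span(h,h) via R2 from anc(h,h)
round 3: derive span(h,i) via R2 from anc(h,i)
round 3: derive span(h,j) via R2 from anc(h,j)
round 3: derive span(j,a) via R2 from anc(j,a)
round 3: derive span(j,c) via R2 from anc(j,c)
round 3: derive span(j,d) via R2 from anc(j,d)
round 3: derive span(j,g) via R2 from anc(j,g)
round 4: derive span(d,i) via R2 from anc(d,i)
round 4: derive span(j,i) via R2 from anc(j,i)
round 4: derive span(j,j) via R2 from anc(j,j)

span(d,a)
span(d,c)
span(d,d)
span(d,g)
span(d,h)
span(d,i)
span(d,j)
span(f,f)
span(g,i)
span(h,a)
span(h,c)
span(h,d)
span(h,g)
span(h,h)
span(h,i)
span(h,j)
span(j,a)
span(j,c)
span(j,d)
span(j,g)
span(j,h)
span(j,i)
span(j,j)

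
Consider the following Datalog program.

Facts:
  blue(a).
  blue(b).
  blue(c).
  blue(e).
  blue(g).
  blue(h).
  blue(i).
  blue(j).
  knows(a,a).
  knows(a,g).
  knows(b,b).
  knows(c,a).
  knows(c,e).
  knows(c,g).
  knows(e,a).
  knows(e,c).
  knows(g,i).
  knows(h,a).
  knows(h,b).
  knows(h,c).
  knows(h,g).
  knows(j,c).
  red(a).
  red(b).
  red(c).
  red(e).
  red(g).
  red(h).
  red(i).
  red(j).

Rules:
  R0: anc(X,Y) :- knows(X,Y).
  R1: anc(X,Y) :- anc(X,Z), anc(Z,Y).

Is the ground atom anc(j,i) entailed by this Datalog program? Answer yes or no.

yes

round 1: derive anc(a,a) via R0 from knows(a,a)
round 1: derive anc(a,g) via R0 from knows(a,g)
round 1: derive anc(b,b) via R0 from knows(b,b)
round 1: derive anc(c,a) via R0 from knows(c,a)
round 1: derive anc(c,e) via R0 from knows(c,e)
round 1: derive anc(c,g) via R0 from knows(c,g)
round 1: derive anc(e,a) via R0 from knows(e,a)
round 1: derive anc(e,c) via R0 from knows(e,c)
round 1: derive anc(g,i) via R0 from knows(g,i)
round 1: derive anc(h,a) via R0 from knows(h,a)
round 1: derive anc(h,b) via R0 from knows(h,b)
round 1: derive anc(h,c) via R0 from knows(h,c)
round 1: derive anc(h,g) via R0 from knows(h,g)
round 1: derive anc(j,c) via R0 from knows(j,c)
round 2: derive anc(a,i) via R1 from anc(a,g), anc(g,i)
round 2: derive anc(c,c) via R1 from anc(c,e), anc(e,c)
round 2: derive anc(c,i) via R1 from anc(c,g), anc(g,i)
round 2: derive anc(e,e) via R1 from anc(e,c), anc(c,e)
round 2: derive anc(e,g) via R1 from anc(e,a), anc(a,g)
round 2: derive anc(h,e) via R1 from anc(h,c), anc(c,e)
round 2: derive anc(h,i) via R1 from anc(h,g), anc(g,i)
round 2: derive anc(j,a) via R1 from anc(j,c), anc(c,a)
round 2: derive anc(j,e) via R1 from anc(j,c), anc(c,e)
round 2: derive anc(j,g) via R1 from anc(j,c), anc(c,g)
round 3: derive anc(e,i) via R1 from anc(e,a), anc(a,i)
round 3: derive anc(j,i) via R1 from anc(j,a), anc(a,i)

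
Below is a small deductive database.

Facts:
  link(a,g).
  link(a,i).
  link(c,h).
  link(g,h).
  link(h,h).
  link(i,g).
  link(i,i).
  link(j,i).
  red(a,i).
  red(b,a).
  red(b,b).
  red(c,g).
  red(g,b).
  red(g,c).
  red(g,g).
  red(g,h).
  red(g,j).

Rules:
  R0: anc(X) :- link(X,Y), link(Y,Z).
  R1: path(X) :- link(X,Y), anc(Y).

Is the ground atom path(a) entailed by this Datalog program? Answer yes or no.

yes

round 1: derive anc(a) via R0 from link(a,g), link(g,h)
round 1: derive anc(c) via R0 from link(c,h), link(h,h)
round 1: derive anc(g) via R0 from link(g,h), link(h,h)
round 1: derive anc(h) via R0 from link(h,h), link(h,h)
round 1: derive anc(i) via R0 from link(i,g), link(g,h)
round 1: derive anc(j) via R0 from link(j,i), link(i,g)
round 2: derive path(a) via R1 from link(a,g), anc(g)
round 2: derive path(c) via R1 from link(c,h), anc(h)
round 2: derive path(g) via R1 from link(g,h), anc(h)
round 2: derive path(h) via R1 from link(h,h), anc(h)
round 2: derive path(i) via R1 from link(i,g), anc(g)
round 2: derive path(j) via R1 from link(j,i), anc(i)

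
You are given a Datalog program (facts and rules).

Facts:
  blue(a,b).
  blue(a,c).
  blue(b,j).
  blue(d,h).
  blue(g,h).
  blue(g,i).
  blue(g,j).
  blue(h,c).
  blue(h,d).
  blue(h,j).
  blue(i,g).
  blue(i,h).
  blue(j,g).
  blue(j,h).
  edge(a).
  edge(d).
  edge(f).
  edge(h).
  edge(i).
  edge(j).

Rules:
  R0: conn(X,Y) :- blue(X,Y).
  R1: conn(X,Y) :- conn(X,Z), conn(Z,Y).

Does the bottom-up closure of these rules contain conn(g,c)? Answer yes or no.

yes

round 1: derive conn(a,b) via R0 from blue(a,b)
round 1: derive conn(a,c) via R0 from blue(a,c)
round 1: derive conn(b,j) via R0 from blue(b,j)
round 1: derive conn(d,h) via R0 from blue(d,h)
round 1: derive conn(g,h) via R0 from blue(g,h)
round 1: derive conn(g,i) via R0 from blue(g,i)
round 1: derive conn(g,j) via R0 from blue(g,j)
round 1: derive conn(h,c) via R0 from blue(h,c)
round 1: derive conn(h,d) via R0 from blue(h,d)
round 1: derive conn(h,j) via R0 from blue(h,j)
round 1: derive conn(i,g) via R0 from blue(i,g)
round 1: derive conn(i,h) via R0 from blue(i,h)
round 1: derive conn(j,g) via R0 from blue(j,g)
round 1: derive conn(j,h) via R0 from blue(j,h)
round 2: derive conn(a,j) via R1 from conn(a,b), conn(b,j)
round 2: derive conn(b,g) via R1 from conn(b,j), conn(j,g)
round 2: derive conn(b,h) via R1 from conn(b,j), conn(j,h)
round 2: derive conn(d,c) via R1 from conn(d,h), conn(h,c)
round 2: derive conn(d,d) via R1 from conn(d,h), conn(h,d)
round 2: derive conn(d,j) via R1 from conn(d,h), conn(h,j)
round 2: derive conn(g,c) via R1 from conn(g,h), conn(h,c)
round 2: derive conn(g,d) via R1 from conn(g,h), conn(h,d)
round 2: derive conn(g,g) via R1 from conn(g,i), conn(i,g)
round 2: derive conn(h,g) via R1 from conn(h,j), conn(j,g)
round 2: derive conn(h,h) via R1 from conn(h,d), conn(d,h)
round 2: derive conn(i,c) via R1 from conn(i,h), conn(h,c)
round 2: derive conn(i,d) via R1 from conn(i,h), conn(h,d)
round 2: derive conn(i,i) via R1 from conn(i,g), conn(g,i)
round 2: derive conn(i,j) via R1 from conn(i,g), conn(g,j)
round 2: derive conn(j,c) via R1 from conn(j,h), conn(h,c)
round 2: derive conn(j,d) via R1 from conn(j,h), conn(h,d)
round 2: derive conn(j,i) via R1 from conn(j,g), conn(g,i)
round 2: derive conn(j,j) via R1 from conn(j,g), conn(g,j)
round 3: derive conn(a,d) via R1 from conn(a,j), conn(j,d)
round 3: derive conn(a,g) via R1 from conn(a,b), conn(b,g)
round 3: derive conn(a,h) via R1 from conn(a,b), conn(b,h)
round 3: derive conn(a,i) via R1 from conn(a,j), conn(j,i)
round 3: derive conn(b,c) via R1 from conn(b,g), conn(g,c)
round 3: derive conn(b,d) via R1 from conn(b,g), conn(g,d)
round 3: derive conn(b,i) via R1 from conn(b,g), conn(g,i)
round 3: derive conn(d,g) via R1 from conn(d,h), conn(h,g)
round 3: derive conn(d,i) via R1 from conn(d,j), conn(j,i)
round 3: derive conn(h,i) via R1 from conn(h,g), conn(g,i)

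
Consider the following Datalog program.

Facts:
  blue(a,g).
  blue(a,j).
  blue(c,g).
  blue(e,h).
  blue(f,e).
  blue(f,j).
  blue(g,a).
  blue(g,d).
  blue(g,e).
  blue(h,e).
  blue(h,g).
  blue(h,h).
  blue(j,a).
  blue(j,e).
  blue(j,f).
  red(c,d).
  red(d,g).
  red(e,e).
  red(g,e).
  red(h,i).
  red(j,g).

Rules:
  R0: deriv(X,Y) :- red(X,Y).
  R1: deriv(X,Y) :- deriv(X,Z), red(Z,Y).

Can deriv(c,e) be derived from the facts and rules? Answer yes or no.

round 1: derive deriv(c,d) via R0 from red(c,d)
round 1: derive deriv(d,g) via R0 from red(d,g)
round 1: derive deriv(e,e) via R0 from red(e,e)
round 1: derive deriv(g,e) via R0 from red(g,e)
round 1: derive deriv(h,i) via R0 from red(h,i)
round 1: derive deriv(j,g) via R0 from red(j,g)
round 2: derive deriv(c,g) via R1 from deriv(c,d), red(d,g)
round 2: derive deriv(d,e) via R1 from deriv(d,g), red(g,e)
round 2: derive deriv(j,e) via R1 from deriv(j,g), red(g,e)
round 3: derive deriv(c,e) via R1 from deriv(c,g), red(g,e)

yes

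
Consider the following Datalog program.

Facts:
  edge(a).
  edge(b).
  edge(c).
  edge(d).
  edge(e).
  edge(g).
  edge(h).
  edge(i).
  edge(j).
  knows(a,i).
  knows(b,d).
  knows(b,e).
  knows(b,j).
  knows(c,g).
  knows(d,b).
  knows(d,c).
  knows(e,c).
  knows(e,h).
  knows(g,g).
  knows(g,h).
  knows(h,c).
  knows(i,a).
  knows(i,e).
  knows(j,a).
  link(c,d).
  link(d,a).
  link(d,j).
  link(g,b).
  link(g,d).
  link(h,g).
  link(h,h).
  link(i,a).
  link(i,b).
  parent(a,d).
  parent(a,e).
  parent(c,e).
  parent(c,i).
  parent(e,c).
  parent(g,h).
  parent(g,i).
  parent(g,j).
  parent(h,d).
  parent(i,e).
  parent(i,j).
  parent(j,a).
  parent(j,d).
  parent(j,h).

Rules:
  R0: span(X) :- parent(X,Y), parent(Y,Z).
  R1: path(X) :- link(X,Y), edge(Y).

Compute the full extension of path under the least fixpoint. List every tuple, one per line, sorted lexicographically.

round 1: derive path(c) via R1 from link(c,d), edge(d)
round 1: derive path(d) via R1 from link(d,a), edge(a)
round 1: derive path(g) via R1 from link(g,b), edge(b)
round 1: derive path(h) via R1 from link(h,g), edge(g)
round 1: derive path(i) via R1 from link(i,a), edge(a)

path(c)
path(d)
path(g)
path(h)
path(i)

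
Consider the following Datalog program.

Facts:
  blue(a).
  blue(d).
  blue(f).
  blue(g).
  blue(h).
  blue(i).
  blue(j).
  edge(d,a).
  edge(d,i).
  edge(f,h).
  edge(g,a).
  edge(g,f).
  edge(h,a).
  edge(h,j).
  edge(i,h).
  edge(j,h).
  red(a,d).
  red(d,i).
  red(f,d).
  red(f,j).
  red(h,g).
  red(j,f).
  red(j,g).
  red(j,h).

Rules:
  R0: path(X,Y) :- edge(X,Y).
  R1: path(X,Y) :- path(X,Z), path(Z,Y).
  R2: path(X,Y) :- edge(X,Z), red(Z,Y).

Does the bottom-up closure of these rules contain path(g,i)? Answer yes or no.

round 1: derive path(d,a) via R0 from edge(d,a)
round 1: derive path(d,i) via R0 from edge(d,i)
round 1: derive path(f,h) via R0 from edge(f,h)
round 1: derive path(g,a) via R0 from edge(g,a)
round 1: derive path(g,f) via R0 from edge(g,f)
round 1: derive path(h,a) via R0 from edge(h,a)
round 1: derive path(h,j) via R0 from edge(h,j)
round 1: derive path(i,h) via R0 from edge(i,h)
round 1: derive path(j,h) via R0 from edge(j,h)
round 1: derive path(d,d) via R2 from edge(d,a), red(a,d)
round 1: derive path(f,g) via R2 from edge(f,h), red(h,g)
round 1: derive path(g,d) via R2 from edge(g,a), red(a,d)
round 1: derive path(g,j) via R2 from edge(g,f), red(f,j)
round 1: derive path(h,d) via R2 from edge(h,a), red(a,d)
round 1: derive path(h,f) via R2 from edge(h,j), red(j,f)
round 1: derive path(h,g) via R2 from edge(h,j), red(j,g)
round 1: derive path(h,h) via R2 from edge(h,j), red(j,h)
round 1: derive path(i,g) via R2 from edge(i,h), red(h,g)
round 1: derive path(j,g) via R2 from edge(j,h), red(h,g)
round 2: derive path(d,g) via R1 from path(d,i), path(i,g)
round 2: derive path(d,h) via R1 from path(d,i), path(i,h)
round 2: derive path(f,a) via R1 from path(f,g), path(g,a)
round 2: derive path(f,d) via R1 from path(f,g), path(g,d)
round 2: derive path(f,f) via R1 from path(f,g), path(g,f)
round 2: derive path(f,j) via R1 from path(f,g), path(g,j)
round 2: derive path(g,g) via R1 from path(g,f), path(f,g)
round 2: derive path(g,h) via R1 from path(g,f), path(f,h)
round 2: derive path(g,i) via R1 from path(g,d), path(d,i)
round 2: derive path(h,i) via R1 from path(h,d), path(d,i)
round 2: derive path(i,a) via R1 from path(i,g), path(g,a)
round 2: derive path(i,d) via R1 from path(i,g), path(g,d)
round 2: derive path(i,f) via R1 from path(i,g), path(g,f)
round 2: derive path(i,j) via R1 from path(i,g), path(g,j)
round 2: derive path(j,a) via R1 from path(j,g), path(g,a)
round 2: derive path(j,d) via R1 from path(j,g), path(g,d)
round 2: derive path(j,f) via R1 from path(j,g), path(g,f)
round 2: derive path(j,j) via R1 from path(j,g), path(g,j)
round 3: derive path(d,f) via R1 from path(d,g), path(g,f)
round 3: derive path(d,j) via R1 from path(d,g), path(g,j)
round 3: derive path(f,i) via R1 from path(f,d), path(d,i)
round 3: derive path(i,i) via R1 from path(i,d), path(d,i)
round 3: derive path(j,i) via R1 from path(j,d), path(d,i)

yes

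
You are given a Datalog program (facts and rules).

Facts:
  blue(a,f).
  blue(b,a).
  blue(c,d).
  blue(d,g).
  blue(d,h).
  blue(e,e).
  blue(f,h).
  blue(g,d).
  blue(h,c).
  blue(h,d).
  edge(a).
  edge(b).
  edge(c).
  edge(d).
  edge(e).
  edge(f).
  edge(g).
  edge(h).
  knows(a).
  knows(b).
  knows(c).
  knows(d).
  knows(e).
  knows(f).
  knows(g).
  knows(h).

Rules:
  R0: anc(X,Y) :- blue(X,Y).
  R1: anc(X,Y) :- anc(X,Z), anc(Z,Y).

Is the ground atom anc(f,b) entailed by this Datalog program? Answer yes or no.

no

round 1: derive anc(a,f) via R0 from blue(a,f)
round 1: derive anc(b,a) via R0 from blue(b,a)
round 1: derive anc(c,d) via R0 from blue(c,d)
round 1: derive anc(d,g) via R0 from blue(d,g)
round 1: derive anc(d,h) via R0 from blue(d,h)
round 1: derive anc(e,e) via R0 from blue(e,e)
round 1: derive anc(f,h) via R0 from blue(f,h)
round 1: derive anc(g,d) via R0 from blue(g,d)
round 1: derive anc(h,c) via R0 from blue(h,c)
round 1: derive anc(h,d) via R0 from blue(h,d)
round 2: derive anc(a,h) via R1 from anc(a,f), anc(f,h)
round 2: derive anc(b,f) via R1 from anc(b,a), anc(a,f)
round 2: derive anc(c,g) via R1 from anc(c,d), anc(d,g)
round 2: derive anc(c,h) via R1 from anc(c,d), anc(d,h)
round 2: derive anc(d,c) via R1 from anc(d,h), anc(h,c)
round 2: derive anc(d,d) via R1 from anc(d,g), anc(g,d)
round 2: derive anc(f,c) via R1 from anc(f,h), anc(h,c)
round 2: derive anc(f,d) via R1 from anc(f,h), anc(h,d)
round 2: derive anc(g,g) via R1 from anc(g,d), anc(d,g)
round 2: derive anc(g,h) via R1 from anc(g,d), anc(d,h)
round 2: derive anc(h,g) via R1 from anc(h,d), anc(d,g)
round 2: derive anc(h,h) via R1 from anc(h,d), anc(d,h)
round 3: derive anc(a,c) via R1 from anc(a,f), anc(f,c)
round 3: derive anc(a,d) via R1 from anc(a,f), anc(f,d)
round 3: derive anc(a,g) via R1 from anc(a,h), anc(h,g)
round 3: derive anc(b,c) via R1 from anc(b,f), anc(f,c)
round 3: derive anc(b,d) via R1 from anc(b,f), anc(f,d)
round 3: derive anc(b,h) via R1 from anc(b,a), anc(a,h)
round 3: derive anc(c,c) via R1 from anc(c,d), anc(d,c)
round 3: derive anc(f,g) via R1 from anc(f,c), anc(c,g)
round 3: derive anc(g,c) via R1 from anc(g,d), anc(d,c)
round 4: derive anc(b,g) via R1 from anc(b,a), anc(a,g)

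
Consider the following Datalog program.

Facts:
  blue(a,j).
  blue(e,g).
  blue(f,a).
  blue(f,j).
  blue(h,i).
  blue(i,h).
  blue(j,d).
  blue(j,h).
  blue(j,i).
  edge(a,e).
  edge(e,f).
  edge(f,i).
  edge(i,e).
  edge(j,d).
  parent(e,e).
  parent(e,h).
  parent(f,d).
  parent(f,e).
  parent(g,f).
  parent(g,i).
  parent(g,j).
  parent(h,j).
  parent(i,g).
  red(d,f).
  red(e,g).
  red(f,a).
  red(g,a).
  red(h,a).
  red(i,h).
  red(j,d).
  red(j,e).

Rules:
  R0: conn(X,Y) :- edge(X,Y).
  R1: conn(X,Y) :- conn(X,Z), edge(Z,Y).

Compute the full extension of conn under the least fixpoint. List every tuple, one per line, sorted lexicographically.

round 1: derive conn(a,e) via R0 from edge(a,e)
round 1: derive conn(e,f) via R0 from edge(e,f)
round 1: derive conn(f,i) via R0 from edge(f,i)
round 1: derive conn(i,e) via R0 from edge(i,e)
round 1: derive conn(j,d) via R0 from edge(j,d)
round 2: derive conn(a,f) via R1 from conn(a,e), edge(e,f)
round 2: derive conn(e,i) via R1 from conn(e,f), edge(f,i)
round 2: derive conn(f,e) via R1 from conn(f,i), edge(i,e)
round 2: derive conn(i,f) via R1 from conn(i,e), edge(e,f)
round 3: derive conn(a,i) via R1 from conn(a,f), edge(f,i)
round 3: derive conn(e,e) via R1 from conn(e,i), edge(i,e)
round 3: derive conn(f,f) via R1 from conn(f,e), edge(e,f)
round 3: derive conn(i,i) via R1 from conn(i,f), edge(f,i)

conn(a,e)
conn(a,f)
conn(a,i)
conn(e,e)
conn(e,f)
conn(e,i)
conn(f,e)
conn(f,f)
conn(f,i)
conn(i,e)
conn(i,f)
conn(i,i)
conn(j,d)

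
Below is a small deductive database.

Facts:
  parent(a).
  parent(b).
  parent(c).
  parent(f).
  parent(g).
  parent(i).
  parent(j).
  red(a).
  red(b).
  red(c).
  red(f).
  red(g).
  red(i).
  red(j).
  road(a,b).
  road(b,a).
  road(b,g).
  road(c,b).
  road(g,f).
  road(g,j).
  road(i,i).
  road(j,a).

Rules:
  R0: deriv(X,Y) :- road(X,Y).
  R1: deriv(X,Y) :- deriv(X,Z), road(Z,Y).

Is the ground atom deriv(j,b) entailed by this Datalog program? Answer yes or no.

round 1: derive deriv(a,b) via R0 from road(a,b)
round 1: derive deriv(b,a) via R0 from road(b,a)
round 1: derive deriv(b,g) via R0 from road(b,g)
round 1: derive deriv(c,b) via R0 from road(c,b)
round 1: derive deriv(g,f) via R0 from road(g,f)
round 1: derive deriv(g,j) via R0 from road(g,j)
round 1: derive deriv(i,i) via R0 from road(i,i)
round 1: derive deriv(j,a) via R0 from road(j,a)
round 2: derive deriv(a,a) via R1 from deriv(a,b), road(b,a)
round 2: derive deriv(a,g) via R1 from deriv(a,b), road(b,g)
round 2: derive deriv(b,b) via R1 from deriv(b,a), road(a,b)
round 2: derive deriv(b,f) via R1 from deriv(b,g), road(g,f)
round 2: derive deriv(b,j) via R1 from deriv(b,g), road(g,j)
round 2: derive deriv(c,a) via R1 from deriv(c,b), road(b,a)
round 2: derive deriv(c,g) via R1 from deriv(c,b), road(b,g)
round 2: derive deriv(g,a) via R1 from deriv(g,j), road(j,a)
round 2: derive deriv(j,b) via R1 from deriv(j,a), road(a,b)
round 3: derive deriv(a,f) via R1 from deriv(a,g), road(g,f)
round 3: derive deriv(a,j) via R1 from deriv(a,g), road(g,j)
round 3: derive deriv(c,f) via R1 from deriv(c,g), road(g,f)
round 3: derive deriv(c,j) via R1 from deriv(c,g), road(g,j)
round 3: derive deriv(g,b) via R1 from deriv(g,a), road(a,b)
round 3: derive deriv(j,g) via R1 from deriv(j,b), road(b,g)
round 4: derive deriv(g,g) via R1 from deriv(g,b), road(b,g)
round 4: derive deriv(j,f) via R1 from deriv(j,g), road(g,f)
round 4: derive deriv(j,j) via R1 from deriv(j,g), road(g,j)

yes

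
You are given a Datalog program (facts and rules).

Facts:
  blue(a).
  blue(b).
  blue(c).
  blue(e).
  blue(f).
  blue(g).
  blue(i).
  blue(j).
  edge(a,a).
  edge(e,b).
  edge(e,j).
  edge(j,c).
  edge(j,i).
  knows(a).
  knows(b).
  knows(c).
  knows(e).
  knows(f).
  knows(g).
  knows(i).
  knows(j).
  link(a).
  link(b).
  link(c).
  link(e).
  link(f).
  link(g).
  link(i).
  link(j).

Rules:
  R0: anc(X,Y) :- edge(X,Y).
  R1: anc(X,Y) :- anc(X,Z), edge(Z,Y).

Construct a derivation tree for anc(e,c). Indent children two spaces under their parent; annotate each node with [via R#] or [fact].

anc(e,c)  [via R1]
  anc(e,j)  [via R0]
    edge(e,j)  [fact]
  edge(j,c)  [fact]

round 1: derive anc(a,a) via R0 from edge(a,a)
round 1: derive anc(e,b) via R0 from edge(e,b)
round 1: derive anc(e,j) via R0 from edge(e,j)
round 1: derive anc(j,c) via R0 from edge(j,c)
round 1: derive anc(j,i) via R0 from edge(j,i)
round 2: derive anc(e,c) via R1 from anc(e,j), edge(j,c)
round 2: derive anc(e,i) via R1 from anc(e,j), edge(j,i)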